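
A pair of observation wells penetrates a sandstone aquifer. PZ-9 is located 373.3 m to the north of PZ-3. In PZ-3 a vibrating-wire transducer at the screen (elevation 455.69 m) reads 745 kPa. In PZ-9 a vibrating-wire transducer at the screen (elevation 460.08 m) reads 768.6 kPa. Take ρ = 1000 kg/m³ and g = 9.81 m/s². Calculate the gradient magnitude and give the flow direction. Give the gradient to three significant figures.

Pressure head at PZ-3: ψ = P/(ρg) = 745×1000 / (1000 × 9.81) = 75.94 m.
Total head at PZ-3: h = z + ψ = 455.69 + 75.94 = 531.63 m.
Pressure head at PZ-9: ψ = P/(ρg) = 768.6×1000 / (1000 × 9.81) = 78.35 m.
Total head at PZ-9: h = z + ψ = 460.08 + 78.35 = 538.43 m.
Head difference: h(PZ-3) − h(PZ-9) = 531.63 − 538.43 = -6.80 m.
Hydraulic gradient: i = |Δh| / L = 6.80 / 373.3 = 0.0182.
Flow is from higher to lower head: from PZ-9 toward PZ-3, i.e. toward the south.

i ≈ 0.0182; groundwater flows toward the south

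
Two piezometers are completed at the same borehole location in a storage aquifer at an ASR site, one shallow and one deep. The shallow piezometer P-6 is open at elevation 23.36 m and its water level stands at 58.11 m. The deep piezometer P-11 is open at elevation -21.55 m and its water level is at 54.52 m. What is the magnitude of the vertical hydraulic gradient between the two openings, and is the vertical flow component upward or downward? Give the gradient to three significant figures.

Total head at P-6: h = 58.11 m (water level in the standpipe).
Total head at P-11: h = 54.52 m.
Δh = h(P-6) − h(P-11) = 58.11 − 54.52 = 3.59 m.
Vertical separation Δz = 23.36 − (-21.55) = 44.91 m.
|i_v| = |Δh| / Δz = 3.59 / 44.91 = 0.0799.
Head is higher in the shallow piezometer, so vertical flow is downward (recharge condition).

|i_v| ≈ 0.0799; vertical flow is downward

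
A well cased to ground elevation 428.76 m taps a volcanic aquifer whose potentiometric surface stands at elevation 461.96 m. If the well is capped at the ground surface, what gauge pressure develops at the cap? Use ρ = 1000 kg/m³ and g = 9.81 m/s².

Head above the cap: Δh = 461.96 − 428.76 = 33.20 m.
P = ρgΔh = 1000 × 9.81 × 33.20 = 325692 Pa ≈ 326 kPa.

P ≈ 326 kPa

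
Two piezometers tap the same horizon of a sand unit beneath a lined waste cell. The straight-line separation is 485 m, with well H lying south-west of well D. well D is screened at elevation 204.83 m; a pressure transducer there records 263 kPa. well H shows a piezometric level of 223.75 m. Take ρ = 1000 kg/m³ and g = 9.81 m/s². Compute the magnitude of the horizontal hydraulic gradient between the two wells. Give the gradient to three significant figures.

i ≈ 0.0163

Pressure head at well D: ψ = P/(ρg) = 263×1000 / (1000 × 9.81) = 26.81 m.
Total head at well D: h = z + ψ = 204.83 + 26.81 = 231.64 m.
Total head at well H: h = 223.75 m (water level in the piezometer is the total head).
Head difference: h(well D) − h(well H) = 231.64 − 223.75 = 7.89 m.
Hydraulic gradient: i = |Δh| / L = 7.89 / 485 = 0.0163.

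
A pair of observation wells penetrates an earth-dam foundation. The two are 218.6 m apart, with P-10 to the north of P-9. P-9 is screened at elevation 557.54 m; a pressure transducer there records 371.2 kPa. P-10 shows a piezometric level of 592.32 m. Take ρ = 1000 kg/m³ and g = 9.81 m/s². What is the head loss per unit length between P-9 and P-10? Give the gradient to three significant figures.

i ≈ 0.0140 m/m

Pressure head at P-9: ψ = P/(ρg) = 371.2×1000 / (1000 × 9.81) = 37.84 m.
Total head at P-9: h = z + ψ = 557.54 + 37.84 = 595.38 m.
Total head at P-10: h = 592.32 m (water level in the piezometer is the total head).
Head difference: h(P-9) − h(P-10) = 595.38 − 592.32 = 3.06 m.
Hydraulic gradient: i = |Δh| / L = 3.06 / 218.6 = 0.0140.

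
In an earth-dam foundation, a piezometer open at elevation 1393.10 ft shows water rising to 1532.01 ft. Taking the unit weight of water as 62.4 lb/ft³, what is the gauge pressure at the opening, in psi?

Pressure head ψ = h − z = 1532.01 − 1393.10 = 138.91 ft.
P = γ·ψ / 144 = 62.4 × 138.91 / 144 = 60.2 psi.

P ≈ 60.2 psi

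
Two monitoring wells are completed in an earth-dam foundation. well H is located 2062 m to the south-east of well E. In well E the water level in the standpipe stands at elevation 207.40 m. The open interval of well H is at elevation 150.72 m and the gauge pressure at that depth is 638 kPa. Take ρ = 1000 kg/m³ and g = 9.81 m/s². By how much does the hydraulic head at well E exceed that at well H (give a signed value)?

Total head at well E: h = 207.40 m (water level in the piezometer is the total head).
Pressure head at well H: ψ = P/(ρg) = 638×1000 / (1000 × 9.81) = 65.04 m.
Total head at well H: h = z + ψ = 150.72 + 65.04 = 215.76 m.
Head difference: h(well E) − h(well H) = 207.40 − 215.76 = -8.36 m.

Δh ≈ -8.36 m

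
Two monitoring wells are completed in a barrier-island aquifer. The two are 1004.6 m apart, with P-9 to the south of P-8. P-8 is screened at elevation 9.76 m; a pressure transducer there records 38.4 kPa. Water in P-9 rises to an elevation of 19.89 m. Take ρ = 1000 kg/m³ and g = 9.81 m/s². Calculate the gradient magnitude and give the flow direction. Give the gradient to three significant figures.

Pressure head at P-8: ψ = P/(ρg) = 38.4×1000 / (1000 × 9.81) = 3.91 m.
Total head at P-8: h = z + ψ = 9.76 + 3.91 = 13.67 m.
Total head at P-9: h = 19.89 m (water level in the piezometer is the total head).
Head difference: h(P-8) − h(P-9) = 13.67 − 19.89 = -6.22 m.
Hydraulic gradient: i = |Δh| / L = 6.22 / 1004.6 = 0.00619.
Flow is from higher to lower head: from P-9 toward P-8, i.e. toward the north.

i ≈ 0.00619; groundwater flows toward the north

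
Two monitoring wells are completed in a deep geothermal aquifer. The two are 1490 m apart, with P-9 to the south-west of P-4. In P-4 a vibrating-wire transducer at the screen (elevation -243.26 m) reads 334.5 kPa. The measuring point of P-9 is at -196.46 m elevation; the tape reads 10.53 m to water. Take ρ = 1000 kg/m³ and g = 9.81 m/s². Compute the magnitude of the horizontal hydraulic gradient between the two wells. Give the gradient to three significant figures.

i ≈ 0.00146

Pressure head at P-4: ψ = P/(ρg) = 334.5×1000 / (1000 × 9.81) = 34.10 m.
Total head at P-4: h = z + ψ = -243.26 + 34.10 = -209.16 m.
Total head at P-9: h = -196.46 − 10.53 = -206.99 m.
Head difference: h(P-4) − h(P-9) = -209.16 − (-206.99) = -2.17 m.
Hydraulic gradient: i = |Δh| / L = 2.17 / 1490 = 0.00146.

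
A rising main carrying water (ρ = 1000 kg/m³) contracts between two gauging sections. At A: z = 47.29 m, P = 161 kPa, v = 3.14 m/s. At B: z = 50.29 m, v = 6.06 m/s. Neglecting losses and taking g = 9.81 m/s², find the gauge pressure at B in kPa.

P₂ ≈ 118 kPa

Pressure head at A: ψ₁ = P₁/(ρg) = 161×1000 / (1000 × 9.81) = 16.41 m.
Velocity heads: v₁²/2g = 3.14²/19.62 = 0.503 m; v₂²/2g = 6.06²/19.62 = 1.872 m.
Total head H = z₁ + ψ₁ + v₁²/2g = 47.29 + 16.41 + 0.503 = 64.20 m.
ψ₂ = H − z₂ − v₂²/2g = 64.20 − 50.29 − 1.872 = 12.04 m.
P₂ = ρgψ₂ = 1000 × 9.81 × 12.04 ≈ 118 kPa.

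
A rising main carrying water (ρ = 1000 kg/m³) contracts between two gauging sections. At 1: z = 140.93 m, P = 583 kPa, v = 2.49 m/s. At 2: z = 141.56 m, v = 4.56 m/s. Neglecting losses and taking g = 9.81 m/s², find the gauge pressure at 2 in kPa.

Pressure head at 1: ψ₁ = P₁/(ρg) = 583×1000 / (1000 × 9.81) = 59.43 m.
Velocity heads: v₁²/2g = 2.49²/19.62 = 0.316 m; v₂²/2g = 4.56²/19.62 = 1.060 m.
Total head H = z₁ + ψ₁ + v₁²/2g = 140.93 + 59.43 + 0.316 = 200.68 m.
ψ₂ = H − z₂ − v₂²/2g = 200.68 − 141.56 − 1.060 = 58.06 m.
P₂ = ρgψ₂ = 1000 × 9.81 × 58.06 ≈ 570 kPa.

P₂ ≈ 570 kPa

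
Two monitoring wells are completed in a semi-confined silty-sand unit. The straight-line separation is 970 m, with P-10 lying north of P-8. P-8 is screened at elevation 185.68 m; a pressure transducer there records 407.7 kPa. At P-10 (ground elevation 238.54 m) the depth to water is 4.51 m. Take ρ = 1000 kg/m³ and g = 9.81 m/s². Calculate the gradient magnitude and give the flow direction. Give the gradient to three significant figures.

Pressure head at P-8: ψ = P/(ρg) = 407.7×1000 / (1000 × 9.81) = 41.56 m.
Total head at P-8: h = z + ψ = 185.68 + 41.56 = 227.24 m.
Total head at P-10: h = 238.54 − 4.51 = 234.03 m.
Head difference: h(P-8) − h(P-10) = 227.24 − 234.03 = -6.79 m.
Hydraulic gradient: i = |Δh| / L = 6.79 / 970 = 0.00700.
Flow is from higher to lower head: from P-10 toward P-8, i.e. toward the south.

i ≈ 0.00700; groundwater flows toward the south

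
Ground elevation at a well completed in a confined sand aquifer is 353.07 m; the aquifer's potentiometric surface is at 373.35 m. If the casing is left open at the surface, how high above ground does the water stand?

≈ 20.28 m above ground

Water rises to the potentiometric surface, so the rise above ground = 373.35 − 353.07 = 20.28 m.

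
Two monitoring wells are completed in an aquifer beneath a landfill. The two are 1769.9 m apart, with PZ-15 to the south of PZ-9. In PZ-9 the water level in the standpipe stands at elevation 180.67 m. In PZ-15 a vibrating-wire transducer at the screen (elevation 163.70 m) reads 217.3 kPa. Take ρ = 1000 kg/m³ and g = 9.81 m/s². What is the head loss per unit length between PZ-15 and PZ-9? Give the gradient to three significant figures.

Total head at PZ-9: h = 180.67 m (water level in the piezometer is the total head).
Pressure head at PZ-15: ψ = P/(ρg) = 217.3×1000 / (1000 × 9.81) = 22.15 m.
Total head at PZ-15: h = z + ψ = 163.70 + 22.15 = 185.85 m.
Head difference: h(PZ-9) − h(PZ-15) = 180.67 − 185.85 = -5.18 m.
Hydraulic gradient: i = |Δh| / L = 5.18 / 1769.9 = 0.00293.

i ≈ 0.00293 m/m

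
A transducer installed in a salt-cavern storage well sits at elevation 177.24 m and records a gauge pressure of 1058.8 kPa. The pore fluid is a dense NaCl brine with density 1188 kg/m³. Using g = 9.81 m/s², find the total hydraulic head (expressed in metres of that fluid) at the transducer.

h ≈ 268.09 m

ψ = P/(ρg) = 1058.8×1000 / (1188 × 9.81) = 90.85 m.
h = z + ψ = 177.24 + 90.85 = 268.09 m.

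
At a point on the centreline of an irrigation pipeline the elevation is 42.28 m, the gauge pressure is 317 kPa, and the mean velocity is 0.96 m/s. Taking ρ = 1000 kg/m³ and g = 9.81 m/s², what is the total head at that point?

h ≈ 74.64 m

Pressure head ψ = P/(ρg) = 317×1000 / (1000 × 9.81) = 32.31 m.
Velocity head = v²/(2g) = 0.96² / (2 × 9.81) = 0.047 m.
h = z + ψ + v²/(2g) = 42.28 + 32.31 + 0.047 = 74.64 m.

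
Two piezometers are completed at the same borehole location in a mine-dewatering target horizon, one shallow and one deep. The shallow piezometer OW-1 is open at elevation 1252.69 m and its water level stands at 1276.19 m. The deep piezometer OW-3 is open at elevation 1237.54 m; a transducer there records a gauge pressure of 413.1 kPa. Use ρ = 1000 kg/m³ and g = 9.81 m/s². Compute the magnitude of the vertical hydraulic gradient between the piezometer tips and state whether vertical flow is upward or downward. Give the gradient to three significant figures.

|i_v| ≈ 0.228; vertical flow is upward

Total head at OW-1: h = 1276.19 m (water level in the standpipe).
Pressure head at OW-3: ψ = P/(ρg) = 413.1×1000 / (1000 × 9.81) = 42.11 m.
Total head at OW-3: h = z + ψ = 1237.54 + 42.11 = 1279.65 m.
Δh = h(OW-1) − h(OW-3) = 1276.19 − 1279.65 = -3.46 m.
Vertical separation Δz = 1252.69 − 1237.54 = 15.15 m.
|i_v| = |Δh| / Δz = 3.46 / 15.15 = 0.228.
Head is higher in the deep piezometer, so vertical flow is upward (discharge condition).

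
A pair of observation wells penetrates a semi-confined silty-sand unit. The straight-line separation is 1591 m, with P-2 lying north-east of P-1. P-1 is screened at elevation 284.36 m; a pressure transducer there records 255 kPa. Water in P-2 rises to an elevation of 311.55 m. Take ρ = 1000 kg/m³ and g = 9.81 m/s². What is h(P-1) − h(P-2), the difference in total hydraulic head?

Pressure head at P-1: ψ = P/(ρg) = 255×1000 / (1000 × 9.81) = 25.99 m.
Total head at P-1: h = z + ψ = 284.36 + 25.99 = 310.35 m.
Total head at P-2: h = 311.55 m (water level in the piezometer is the total head).
Head difference: h(P-1) − h(P-2) = 310.35 − 311.55 = -1.20 m.

Δh ≈ -1.20 m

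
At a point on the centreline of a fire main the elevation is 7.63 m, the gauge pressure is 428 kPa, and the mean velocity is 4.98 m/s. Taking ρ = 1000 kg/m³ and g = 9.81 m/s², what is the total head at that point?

h ≈ 52.52 m

Pressure head ψ = P/(ρg) = 428×1000 / (1000 × 9.81) = 43.63 m.
Velocity head = v²/(2g) = 4.98² / (2 × 9.81) = 1.264 m.
h = z + ψ + v²/(2g) = 7.63 + 43.63 + 1.264 = 52.52 m.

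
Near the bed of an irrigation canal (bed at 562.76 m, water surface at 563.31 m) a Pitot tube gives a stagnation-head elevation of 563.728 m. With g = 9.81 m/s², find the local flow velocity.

Near the bed, under hydrostatic conditions, the piezometric head (z + ψ) equals the free-surface elevation, 563.31 m.
Velocity head = total − piezometric = 563.728 − 563.31 = 0.418 m.
v = √(2g·h_v) = √(2 × 9.81 × 0.418) = 2.86 m/s.

v ≈ 2.86 m/s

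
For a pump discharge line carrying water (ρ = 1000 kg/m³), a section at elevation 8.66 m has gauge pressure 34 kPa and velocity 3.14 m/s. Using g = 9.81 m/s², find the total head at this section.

h ≈ 12.63 m

Pressure head ψ = P/(ρg) = 34×1000 / (1000 × 9.81) = 3.47 m.
Velocity head = v²/(2g) = 3.14² / (2 × 9.81) = 0.503 m.
h = z + ψ + v²/(2g) = 8.66 + 3.47 + 0.503 = 12.63 m.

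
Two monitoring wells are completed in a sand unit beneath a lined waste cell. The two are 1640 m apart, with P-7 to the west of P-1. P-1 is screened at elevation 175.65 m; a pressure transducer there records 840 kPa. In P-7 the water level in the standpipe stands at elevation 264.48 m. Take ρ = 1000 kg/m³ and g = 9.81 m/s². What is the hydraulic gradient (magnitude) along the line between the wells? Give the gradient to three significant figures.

i ≈ 0.00195

Pressure head at P-1: ψ = P/(ρg) = 840×1000 / (1000 × 9.81) = 85.63 m.
Total head at P-1: h = z + ψ = 175.65 + 85.63 = 261.28 m.
Total head at P-7: h = 264.48 m (water level in the piezometer is the total head).
Head difference: h(P-1) − h(P-7) = 261.28 − 264.48 = -3.20 m.
Hydraulic gradient: i = |Δh| / L = 3.20 / 1640 = 0.00195.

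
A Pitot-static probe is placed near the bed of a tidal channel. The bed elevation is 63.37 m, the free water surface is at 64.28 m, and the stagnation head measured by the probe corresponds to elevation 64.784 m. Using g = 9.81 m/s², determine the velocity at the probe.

v ≈ 3.14 m/s

Near the bed, under hydrostatic conditions, the piezometric head (z + ψ) equals the free-surface elevation, 64.28 m.
Velocity head = total − piezometric = 64.784 − 64.28 = 0.504 m.
v = √(2g·h_v) = √(2 × 9.81 × 0.504) = 3.14 m/s.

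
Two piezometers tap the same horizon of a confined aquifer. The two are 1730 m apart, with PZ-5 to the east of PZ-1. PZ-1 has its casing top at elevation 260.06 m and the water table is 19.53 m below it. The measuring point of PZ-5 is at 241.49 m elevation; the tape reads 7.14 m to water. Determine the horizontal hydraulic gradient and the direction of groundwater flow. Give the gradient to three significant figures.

Total head at PZ-1: h = 260.06 − 19.53 = 240.53 m.
Total head at PZ-5: h = 241.49 − 7.14 = 234.35 m.
Head difference: h(PZ-1) − h(PZ-5) = 240.53 − 234.35 = 6.18 m.
Hydraulic gradient: i = |Δh| / L = 6.18 / 1730 = 0.00357.
Flow is from higher to lower head: from PZ-1 toward PZ-5, i.e. toward the east.

i ≈ 0.00357; groundwater flows toward the east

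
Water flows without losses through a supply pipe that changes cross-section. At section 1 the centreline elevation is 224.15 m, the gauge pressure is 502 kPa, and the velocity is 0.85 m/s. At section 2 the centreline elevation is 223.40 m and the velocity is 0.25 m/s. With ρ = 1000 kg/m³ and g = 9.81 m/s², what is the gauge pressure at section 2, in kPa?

Pressure head at 1: ψ₁ = P₁/(ρg) = 502×1000 / (1000 × 9.81) = 51.17 m.
Velocity heads: v₁²/2g = 0.85²/19.62 = 0.037 m; v₂²/2g = 0.25²/19.62 = 0.003 m.
Total head H = z₁ + ψ₁ + v₁²/2g = 224.15 + 51.17 + 0.037 = 275.36 m.
ψ₂ = H − z₂ − v₂²/2g = 275.36 − 223.40 − 0.003 = 51.96 m.
P₂ = ρgψ₂ = 1000 × 9.81 × 51.96 ≈ 510 kPa.

P₂ ≈ 510 kPa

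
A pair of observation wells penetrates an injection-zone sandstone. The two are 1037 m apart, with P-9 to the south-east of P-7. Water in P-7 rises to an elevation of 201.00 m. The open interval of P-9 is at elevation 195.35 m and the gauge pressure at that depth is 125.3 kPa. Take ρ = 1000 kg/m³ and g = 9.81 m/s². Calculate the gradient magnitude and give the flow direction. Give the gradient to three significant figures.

i ≈ 0.00687; groundwater flows toward the north-west

Total head at P-7: h = 201.00 m (water level in the piezometer is the total head).
Pressure head at P-9: ψ = P/(ρg) = 125.3×1000 / (1000 × 9.81) = 12.77 m.
Total head at P-9: h = z + ψ = 195.35 + 12.77 = 208.12 m.
Head difference: h(P-7) − h(P-9) = 201.00 − 208.12 = -7.12 m.
Hydraulic gradient: i = |Δh| / L = 7.12 / 1037 = 0.00687.
Flow is from higher to lower head: from P-9 toward P-7, i.e. toward the north-west.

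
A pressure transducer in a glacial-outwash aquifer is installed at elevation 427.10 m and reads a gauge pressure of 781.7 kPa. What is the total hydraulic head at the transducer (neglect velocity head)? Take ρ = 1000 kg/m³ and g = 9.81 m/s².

ψ = P/(ρg) = 781.7×1000 / (1000 × 9.81) = 79.68 m.
h = z + ψ = 427.10 + 79.68 = 506.78 m.

h ≈ 506.78 m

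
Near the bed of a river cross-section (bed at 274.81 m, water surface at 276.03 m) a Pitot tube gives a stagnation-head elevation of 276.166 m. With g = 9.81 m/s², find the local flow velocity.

v ≈ 1.63 m/s

Near the bed, under hydrostatic conditions, the piezometric head (z + ψ) equals the free-surface elevation, 276.03 m.
Velocity head = total − piezometric = 276.166 − 276.03 = 0.136 m.
v = √(2g·h_v) = √(2 × 9.81 × 0.136) = 1.63 m/s.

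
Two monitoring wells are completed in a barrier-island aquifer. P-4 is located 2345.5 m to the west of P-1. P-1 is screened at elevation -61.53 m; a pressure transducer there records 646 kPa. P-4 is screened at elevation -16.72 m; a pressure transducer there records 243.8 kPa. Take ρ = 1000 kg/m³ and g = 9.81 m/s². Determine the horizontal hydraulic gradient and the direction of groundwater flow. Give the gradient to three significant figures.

Pressure head at P-1: ψ = P/(ρg) = 646×1000 / (1000 × 9.81) = 65.85 m.
Total head at P-1: h = z + ψ = -61.53 + 65.85 = 4.32 m.
Pressure head at P-4: ψ = P/(ρg) = 243.8×1000 / (1000 × 9.81) = 24.85 m.
Total head at P-4: h = z + ψ = -16.72 + 24.85 = 8.13 m.
Head difference: h(P-1) − h(P-4) = 4.32 − 8.13 = -3.81 m.
Hydraulic gradient: i = |Δh| / L = 3.81 / 2345.5 = 0.00162.
Flow is from higher to lower head: from P-4 toward P-1, i.e. toward the east.

i ≈ 0.00162; groundwater flows toward the east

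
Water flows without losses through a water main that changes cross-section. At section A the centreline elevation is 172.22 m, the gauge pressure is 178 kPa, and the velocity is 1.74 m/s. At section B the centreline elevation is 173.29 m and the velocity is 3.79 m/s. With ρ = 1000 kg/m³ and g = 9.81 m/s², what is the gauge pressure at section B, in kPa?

Pressure head at A: ψ₁ = P₁/(ρg) = 178×1000 / (1000 × 9.81) = 18.14 m.
Velocity heads: v₁²/2g = 1.74²/19.62 = 0.154 m; v₂²/2g = 3.79²/19.62 = 0.732 m.
Total head H = z₁ + ψ₁ + v₁²/2g = 172.22 + 18.14 + 0.154 = 190.51 m.
ψ₂ = H − z₂ − v₂²/2g = 190.51 − 173.29 − 0.732 = 16.49 m.
P₂ = ρgψ₂ = 1000 × 9.81 × 16.49 ≈ 162 kPa.

P₂ ≈ 162 kPa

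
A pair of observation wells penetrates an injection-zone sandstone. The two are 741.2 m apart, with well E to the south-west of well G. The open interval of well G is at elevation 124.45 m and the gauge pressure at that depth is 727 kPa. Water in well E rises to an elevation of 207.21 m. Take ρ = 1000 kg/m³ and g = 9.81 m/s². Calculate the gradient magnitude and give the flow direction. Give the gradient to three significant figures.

i ≈ 0.0117; groundwater flows toward the north-east

Pressure head at well G: ψ = P/(ρg) = 727×1000 / (1000 × 9.81) = 74.11 m.
Total head at well G: h = z + ψ = 124.45 + 74.11 = 198.56 m.
Total head at well E: h = 207.21 m (water level in the piezometer is the total head).
Head difference: h(well G) − h(well E) = 198.56 − 207.21 = -8.65 m.
Hydraulic gradient: i = |Δh| / L = 8.65 / 741.2 = 0.0117.
Flow is from higher to lower head: from well E toward well G, i.e. toward the north-east.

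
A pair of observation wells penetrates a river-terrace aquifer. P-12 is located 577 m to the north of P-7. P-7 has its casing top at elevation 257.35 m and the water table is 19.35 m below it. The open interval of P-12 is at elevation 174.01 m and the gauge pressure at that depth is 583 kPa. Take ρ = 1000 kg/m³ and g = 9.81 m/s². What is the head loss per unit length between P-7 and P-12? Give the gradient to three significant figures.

i ≈ 0.00790 m/m

Total head at P-7: h = 257.35 − 19.35 = 238.00 m.
Pressure head at P-12: ψ = P/(ρg) = 583×1000 / (1000 × 9.81) = 59.43 m.
Total head at P-12: h = z + ψ = 174.01 + 59.43 = 233.44 m.
Head difference: h(P-7) − h(P-12) = 238.00 − 233.44 = 4.56 m.
Hydraulic gradient: i = |Δh| / L = 4.56 / 577 = 0.00790.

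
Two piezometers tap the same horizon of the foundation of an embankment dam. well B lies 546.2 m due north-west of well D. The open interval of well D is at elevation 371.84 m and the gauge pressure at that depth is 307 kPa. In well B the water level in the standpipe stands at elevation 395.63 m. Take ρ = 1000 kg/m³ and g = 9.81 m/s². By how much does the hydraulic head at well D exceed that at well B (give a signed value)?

Δh ≈ 7.50 m

Pressure head at well D: ψ = P/(ρg) = 307×1000 / (1000 × 9.81) = 31.29 m.
Total head at well D: h = z + ψ = 371.84 + 31.29 = 403.13 m.
Total head at well B: h = 395.63 m (water level in the piezometer is the total head).
Head difference: h(well D) − h(well B) = 403.13 − 395.63 = 7.50 m.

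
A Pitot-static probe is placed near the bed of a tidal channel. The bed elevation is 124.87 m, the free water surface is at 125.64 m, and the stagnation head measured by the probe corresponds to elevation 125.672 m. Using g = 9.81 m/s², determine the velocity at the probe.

v ≈ 0.792 m/s

Near the bed, under hydrostatic conditions, the piezometric head (z + ψ) equals the free-surface elevation, 125.64 m.
Velocity head = total − piezometric = 125.672 − 125.64 = 0.032 m.
v = √(2g·h_v) = √(2 × 9.81 × 0.032) = 0.792 m/s.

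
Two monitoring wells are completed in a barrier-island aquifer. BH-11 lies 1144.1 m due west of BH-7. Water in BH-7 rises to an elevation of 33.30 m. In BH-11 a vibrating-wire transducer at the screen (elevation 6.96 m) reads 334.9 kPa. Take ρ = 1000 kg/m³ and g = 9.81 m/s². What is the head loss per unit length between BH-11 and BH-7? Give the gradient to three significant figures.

Total head at BH-7: h = 33.30 m (water level in the piezometer is the total head).
Pressure head at BH-11: ψ = P/(ρg) = 334.9×1000 / (1000 × 9.81) = 34.14 m.
Total head at BH-11: h = z + ψ = 6.96 + 34.14 = 41.10 m.
Head difference: h(BH-7) − h(BH-11) = 33.30 − 41.10 = -7.80 m.
Hydraulic gradient: i = |Δh| / L = 7.80 / 1144.1 = 0.00682.

i ≈ 0.00682 m/m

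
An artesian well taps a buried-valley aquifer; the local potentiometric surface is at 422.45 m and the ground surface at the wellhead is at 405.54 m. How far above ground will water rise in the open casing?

≈ 16.91 m above ground

Water rises to the potentiometric surface, so the rise above ground = 422.45 − 405.54 = 16.91 m.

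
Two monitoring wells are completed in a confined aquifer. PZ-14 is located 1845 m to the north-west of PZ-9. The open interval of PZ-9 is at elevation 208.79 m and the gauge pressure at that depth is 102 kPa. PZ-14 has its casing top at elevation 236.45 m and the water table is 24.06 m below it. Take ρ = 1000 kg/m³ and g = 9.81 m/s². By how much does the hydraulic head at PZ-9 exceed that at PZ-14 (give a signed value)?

Δh ≈ 6.80 m

Pressure head at PZ-9: ψ = P/(ρg) = 102×1000 / (1000 × 9.81) = 10.40 m.
Total head at PZ-9: h = z + ψ = 208.79 + 10.40 = 219.19 m.
Total head at PZ-14: h = 236.45 − 24.06 = 212.39 m.
Head difference: h(PZ-9) − h(PZ-14) = 219.19 − 212.39 = 6.80 m.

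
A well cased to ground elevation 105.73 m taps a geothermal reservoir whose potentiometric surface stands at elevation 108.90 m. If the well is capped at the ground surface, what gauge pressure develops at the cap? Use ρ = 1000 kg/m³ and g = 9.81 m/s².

Head above the cap: Δh = 108.90 − 105.73 = 3.17 m.
P = ρgΔh = 1000 × 9.81 × 3.17 = 31098 Pa ≈ 31.1 kPa.

P ≈ 31.1 kPa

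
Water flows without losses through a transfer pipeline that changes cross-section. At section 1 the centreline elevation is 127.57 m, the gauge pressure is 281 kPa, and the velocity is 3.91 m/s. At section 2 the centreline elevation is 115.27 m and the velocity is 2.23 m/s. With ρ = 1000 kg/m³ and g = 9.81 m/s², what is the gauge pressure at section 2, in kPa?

Pressure head at 1: ψ₁ = P₁/(ρg) = 281×1000 / (1000 × 9.81) = 28.64 m.
Velocity heads: v₁²/2g = 3.91²/19.62 = 0.779 m; v₂²/2g = 2.23²/19.62 = 0.253 m.
Total head H = z₁ + ψ₁ + v₁²/2g = 127.57 + 28.64 + 0.779 = 156.99 m.
ψ₂ = H − z₂ − v₂²/2g = 156.99 − 115.27 − 0.253 = 41.47 m.
P₂ = ρgψ₂ = 1000 × 9.81 × 41.47 ≈ 407 kPa.

P₂ ≈ 407 kPa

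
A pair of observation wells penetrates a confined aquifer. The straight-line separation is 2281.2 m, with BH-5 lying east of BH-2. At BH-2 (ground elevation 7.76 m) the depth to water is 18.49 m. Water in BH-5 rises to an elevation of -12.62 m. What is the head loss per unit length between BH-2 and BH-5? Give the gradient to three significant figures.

i ≈ 0.000829 m/m

Total head at BH-2: h = 7.76 − 18.49 = -10.73 m.
Total head at BH-5: h = -12.62 m (water level in the piezometer is the total head).
Head difference: h(BH-2) − h(BH-5) = -10.73 − (-12.62) = 1.89 m.
Hydraulic gradient: i = |Δh| / L = 1.89 / 2281.2 = 0.000829.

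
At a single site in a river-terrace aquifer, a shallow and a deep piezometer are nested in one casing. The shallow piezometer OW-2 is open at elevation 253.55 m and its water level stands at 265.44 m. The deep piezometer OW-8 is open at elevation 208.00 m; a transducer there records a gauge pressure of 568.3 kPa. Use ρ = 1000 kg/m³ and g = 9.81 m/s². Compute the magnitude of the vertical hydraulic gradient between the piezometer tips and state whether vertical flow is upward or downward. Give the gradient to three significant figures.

Total head at OW-2: h = 265.44 m (water level in the standpipe).
Pressure head at OW-8: ψ = P/(ρg) = 568.3×1000 / (1000 × 9.81) = 57.93 m.
Total head at OW-8: h = z + ψ = 208.00 + 57.93 = 265.93 m.
Δh = h(OW-2) − h(OW-8) = 265.44 − 265.93 = -0.49 m.
Vertical separation Δz = 253.55 − 208.00 = 45.55 m.
|i_v| = |Δh| / Δz = 0.49 / 45.55 = 0.0108.
Head is higher in the deep piezometer, so vertical flow is upward (discharge condition).

|i_v| ≈ 0.0108; vertical flow is upward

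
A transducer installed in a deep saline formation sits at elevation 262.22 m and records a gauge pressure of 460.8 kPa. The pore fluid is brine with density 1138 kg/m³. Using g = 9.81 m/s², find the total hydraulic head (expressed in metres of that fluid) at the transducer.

h ≈ 303.50 m

ψ = P/(ρg) = 460.8×1000 / (1138 × 9.81) = 41.28 m.
h = z + ψ = 262.22 + 41.28 = 303.50 m.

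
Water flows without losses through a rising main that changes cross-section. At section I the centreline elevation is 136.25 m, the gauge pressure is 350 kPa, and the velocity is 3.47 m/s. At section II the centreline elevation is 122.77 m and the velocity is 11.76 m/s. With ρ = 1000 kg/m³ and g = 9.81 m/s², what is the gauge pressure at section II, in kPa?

Pressure head at I: ψ₁ = P₁/(ρg) = 350×1000 / (1000 × 9.81) = 35.68 m.
Velocity heads: v₁²/2g = 3.47²/19.62 = 0.614 m; v₂²/2g = 11.76²/19.62 = 7.049 m.
Total head H = z₁ + ψ₁ + v₁²/2g = 136.25 + 35.68 + 0.614 = 172.54 m.
ψ₂ = H − z₂ − v₂²/2g = 172.54 − 122.77 − 7.049 = 42.72 m.
P₂ = ρgψ₂ = 1000 × 9.81 × 42.72 ≈ 419 kPa.

P₂ ≈ 419 kPa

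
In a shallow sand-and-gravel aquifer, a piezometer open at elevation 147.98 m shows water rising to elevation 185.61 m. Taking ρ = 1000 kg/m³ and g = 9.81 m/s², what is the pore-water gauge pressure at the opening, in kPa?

P ≈ 369 kPa

Pressure head ψ = h − z = 185.61 − 147.98 = 37.63 m.
P = ρgψ = 1000 × 9.81 × 37.63 = 369150 Pa ≈ 369 kPa.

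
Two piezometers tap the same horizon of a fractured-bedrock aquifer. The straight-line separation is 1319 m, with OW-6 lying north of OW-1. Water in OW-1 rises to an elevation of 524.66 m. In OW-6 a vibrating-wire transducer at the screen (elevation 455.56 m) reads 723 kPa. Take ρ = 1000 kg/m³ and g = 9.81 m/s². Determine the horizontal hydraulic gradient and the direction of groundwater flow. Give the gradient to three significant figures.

Total head at OW-1: h = 524.66 m (water level in the piezometer is the total head).
Pressure head at OW-6: ψ = P/(ρg) = 723×1000 / (1000 × 9.81) = 73.70 m.
Total head at OW-6: h = z + ψ = 455.56 + 73.70 = 529.26 m.
Head difference: h(OW-1) − h(OW-6) = 524.66 − 529.26 = -4.60 m.
Hydraulic gradient: i = |Δh| / L = 4.60 / 1319 = 0.00349.
Flow is from higher to lower head: from OW-6 toward OW-1, i.e. toward the south.

i ≈ 0.00349; groundwater flows toward the south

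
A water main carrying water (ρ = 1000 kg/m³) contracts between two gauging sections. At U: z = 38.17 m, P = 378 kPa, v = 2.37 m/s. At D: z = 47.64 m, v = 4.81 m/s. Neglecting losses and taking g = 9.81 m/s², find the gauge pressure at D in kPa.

P₂ ≈ 276 kPa

Pressure head at U: ψ₁ = P₁/(ρg) = 378×1000 / (1000 × 9.81) = 38.53 m.
Velocity heads: v₁²/2g = 2.37²/19.62 = 0.286 m; v₂²/2g = 4.81²/19.62 = 1.179 m.
Total head H = z₁ + ψ₁ + v₁²/2g = 38.17 + 38.53 + 0.286 = 76.99 m.
ψ₂ = H − z₂ − v₂²/2g = 76.99 − 47.64 − 1.179 = 28.17 m.
P₂ = ρgψ₂ = 1000 × 9.81 × 28.17 ≈ 276 kPa.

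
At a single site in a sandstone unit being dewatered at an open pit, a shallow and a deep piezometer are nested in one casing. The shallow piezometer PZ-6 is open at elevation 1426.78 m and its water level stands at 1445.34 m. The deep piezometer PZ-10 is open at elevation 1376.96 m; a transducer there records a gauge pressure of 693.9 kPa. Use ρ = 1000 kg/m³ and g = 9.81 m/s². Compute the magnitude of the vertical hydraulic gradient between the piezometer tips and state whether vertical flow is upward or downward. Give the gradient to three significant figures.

Total head at PZ-6: h = 1445.34 m (water level in the standpipe).
Pressure head at PZ-10: ψ = P/(ρg) = 693.9×1000 / (1000 × 9.81) = 70.73 m.
Total head at PZ-10: h = z + ψ = 1376.96 + 70.73 = 1447.69 m.
Δh = h(PZ-6) − h(PZ-10) = 1445.34 − 1447.69 = -2.35 m.
Vertical separation Δz = 1426.78 − 1376.96 = 49.82 m.
|i_v| = |Δh| / Δz = 2.35 / 49.82 = 0.0472.
Head is higher in the deep piezometer, so vertical flow is upward (discharge condition).

|i_v| ≈ 0.0472; vertical flow is upward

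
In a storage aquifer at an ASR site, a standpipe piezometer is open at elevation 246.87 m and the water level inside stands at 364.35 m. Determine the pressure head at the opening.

Total head h = 364.35 m (the water-surface elevation in the piezometer).
Pressure head ψ = h − z = 364.35 − 246.87 = 117.48 m.

ψ ≈ 117.48 m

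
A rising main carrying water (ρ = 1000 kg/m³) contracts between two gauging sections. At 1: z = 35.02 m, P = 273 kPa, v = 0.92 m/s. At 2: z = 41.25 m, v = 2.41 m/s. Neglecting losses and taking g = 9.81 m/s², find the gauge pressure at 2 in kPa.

Pressure head at 1: ψ₁ = P₁/(ρg) = 273×1000 / (1000 × 9.81) = 27.83 m.
Velocity heads: v₁²/2g = 0.92²/19.62 = 0.043 m; v₂²/2g = 2.41²/19.62 = 0.296 m.
Total head H = z₁ + ψ₁ + v₁²/2g = 35.02 + 27.83 + 0.043 = 62.89 m.
ψ₂ = H − z₂ − v₂²/2g = 62.89 − 41.25 − 0.296 = 21.34 m.
P₂ = ρgψ₂ = 1000 × 9.81 × 21.34 ≈ 209 kPa.

P₂ ≈ 209 kPa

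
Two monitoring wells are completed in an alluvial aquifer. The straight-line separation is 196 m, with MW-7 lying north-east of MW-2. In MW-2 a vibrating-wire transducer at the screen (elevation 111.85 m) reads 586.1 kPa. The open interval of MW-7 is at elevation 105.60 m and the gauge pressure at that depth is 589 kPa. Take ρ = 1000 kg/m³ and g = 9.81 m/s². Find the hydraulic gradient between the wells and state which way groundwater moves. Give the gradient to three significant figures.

Pressure head at MW-2: ψ = P/(ρg) = 586.1×1000 / (1000 × 9.81) = 59.75 m.
Total head at MW-2: h = z + ψ = 111.85 + 59.75 = 171.60 m.
Pressure head at MW-7: ψ = P/(ρg) = 589×1000 / (1000 × 9.81) = 60.04 m.
Total head at MW-7: h = z + ψ = 105.60 + 60.04 = 165.64 m.
Head difference: h(MW-2) − h(MW-7) = 171.60 − 165.64 = 5.96 m.
Hydraulic gradient: i = |Δh| / L = 5.96 / 196 = 0.0304.
Flow is from higher to lower head: from MW-2 toward MW-7, i.e. toward the north-east.

i ≈ 0.0304; groundwater flows toward the north-east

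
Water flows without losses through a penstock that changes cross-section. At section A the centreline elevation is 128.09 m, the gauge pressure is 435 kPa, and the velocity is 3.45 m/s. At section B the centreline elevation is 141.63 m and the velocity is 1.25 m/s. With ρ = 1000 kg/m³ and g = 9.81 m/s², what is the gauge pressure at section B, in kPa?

Pressure head at A: ψ₁ = P₁/(ρg) = 435×1000 / (1000 × 9.81) = 44.34 m.
Velocity heads: v₁²/2g = 3.45²/19.62 = 0.607 m; v₂²/2g = 1.25²/19.62 = 0.080 m.
Total head H = z₁ + ψ₁ + v₁²/2g = 128.09 + 44.34 + 0.607 = 173.04 m.
ψ₂ = H − z₂ − v₂²/2g = 173.04 − 141.63 − 0.080 = 31.33 m.
P₂ = ρgψ₂ = 1000 × 9.81 × 31.33 ≈ 307 kPa.

P₂ ≈ 307 kPa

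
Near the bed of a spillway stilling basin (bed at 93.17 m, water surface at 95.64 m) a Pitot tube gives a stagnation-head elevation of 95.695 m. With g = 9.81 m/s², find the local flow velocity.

v ≈ 1.04 m/s

Near the bed, under hydrostatic conditions, the piezometric head (z + ψ) equals the free-surface elevation, 95.64 m.
Velocity head = total − piezometric = 95.695 − 95.64 = 0.055 m.
v = √(2g·h_v) = √(2 × 9.81 × 0.055) = 1.04 m/s.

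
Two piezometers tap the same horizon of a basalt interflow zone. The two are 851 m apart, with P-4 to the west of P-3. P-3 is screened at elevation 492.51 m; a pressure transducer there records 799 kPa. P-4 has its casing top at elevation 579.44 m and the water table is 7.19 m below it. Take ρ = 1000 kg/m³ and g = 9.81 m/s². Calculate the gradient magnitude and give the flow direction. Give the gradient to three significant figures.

i ≈ 0.00201; groundwater flows toward the west

Pressure head at P-3: ψ = P/(ρg) = 799×1000 / (1000 × 9.81) = 81.45 m.
Total head at P-3: h = z + ψ = 492.51 + 81.45 = 573.96 m.
Total head at P-4: h = 579.44 − 7.19 = 572.25 m.
Head difference: h(P-3) − h(P-4) = 573.96 − 572.25 = 1.71 m.
Hydraulic gradient: i = |Δh| / L = 1.71 / 851 = 0.00201.
Flow is from higher to lower head: from P-3 toward P-4, i.e. toward the west.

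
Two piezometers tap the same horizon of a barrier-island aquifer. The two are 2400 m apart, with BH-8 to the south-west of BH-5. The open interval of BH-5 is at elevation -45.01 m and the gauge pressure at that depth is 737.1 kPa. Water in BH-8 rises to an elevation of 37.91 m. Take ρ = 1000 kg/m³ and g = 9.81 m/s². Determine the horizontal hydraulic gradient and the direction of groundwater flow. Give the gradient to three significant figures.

i ≈ 0.00324; groundwater flows toward the north-east

Pressure head at BH-5: ψ = P/(ρg) = 737.1×1000 / (1000 × 9.81) = 75.14 m.
Total head at BH-5: h = z + ψ = -45.01 + 75.14 = 30.13 m.
Total head at BH-8: h = 37.91 m (water level in the piezometer is the total head).
Head difference: h(BH-5) − h(BH-8) = 30.13 − 37.91 = -7.78 m.
Hydraulic gradient: i = |Δh| / L = 7.78 / 2400 = 0.00324.
Flow is from higher to lower head: from BH-8 toward BH-5, i.e. toward the north-east.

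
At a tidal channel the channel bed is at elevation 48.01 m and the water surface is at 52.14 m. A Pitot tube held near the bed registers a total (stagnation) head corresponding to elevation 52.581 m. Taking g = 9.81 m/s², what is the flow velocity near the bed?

Near the bed, under hydrostatic conditions, the piezometric head (z + ψ) equals the free-surface elevation, 52.14 m.
Velocity head = total − piezometric = 52.581 − 52.14 = 0.441 m.
v = √(2g·h_v) = √(2 × 9.81 × 0.441) = 2.94 m/s.

v ≈ 2.94 m/s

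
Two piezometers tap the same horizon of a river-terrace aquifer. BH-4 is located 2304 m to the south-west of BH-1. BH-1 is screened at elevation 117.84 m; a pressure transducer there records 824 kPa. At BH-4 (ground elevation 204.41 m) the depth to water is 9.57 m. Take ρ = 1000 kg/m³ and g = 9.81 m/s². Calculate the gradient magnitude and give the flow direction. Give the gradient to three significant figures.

i ≈ 0.00304; groundwater flows toward the south-west

Pressure head at BH-1: ψ = P/(ρg) = 824×1000 / (1000 × 9.81) = 84.00 m.
Total head at BH-1: h = z + ψ = 117.84 + 84.00 = 201.84 m.
Total head at BH-4: h = 204.41 − 9.57 = 194.84 m.
Head difference: h(BH-1) − h(BH-4) = 201.84 − 194.84 = 7.00 m.
Hydraulic gradient: i = |Δh| / L = 7.00 / 2304 = 0.00304.
Flow is from higher to lower head: from BH-1 toward BH-4, i.e. toward the south-west.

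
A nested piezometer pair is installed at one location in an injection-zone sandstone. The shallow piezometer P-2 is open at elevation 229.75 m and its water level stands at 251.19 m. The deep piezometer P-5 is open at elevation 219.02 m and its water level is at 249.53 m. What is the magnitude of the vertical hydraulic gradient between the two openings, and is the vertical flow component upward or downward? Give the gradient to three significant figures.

|i_v| ≈ 0.155; vertical flow is downward

Total head at P-2: h = 251.19 m (water level in the standpipe).
Total head at P-5: h = 249.53 m.
Δh = h(P-2) − h(P-5) = 251.19 − 249.53 = 1.66 m.
Vertical separation Δz = 229.75 − 219.02 = 10.73 m.
|i_v| = |Δh| / Δz = 1.66 / 10.73 = 0.155.
Head is higher in the shallow piezometer, so vertical flow is downward (recharge condition).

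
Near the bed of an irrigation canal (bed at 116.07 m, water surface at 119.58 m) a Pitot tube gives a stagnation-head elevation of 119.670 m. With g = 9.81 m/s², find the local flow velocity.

Near the bed, under hydrostatic conditions, the piezometric head (z + ψ) equals the free-surface elevation, 119.58 m.
Velocity head = total − piezometric = 119.670 − 119.58 = 0.090 m.
v = √(2g·h_v) = √(2 × 9.81 × 0.090) = 1.33 m/s.

v ≈ 1.33 m/s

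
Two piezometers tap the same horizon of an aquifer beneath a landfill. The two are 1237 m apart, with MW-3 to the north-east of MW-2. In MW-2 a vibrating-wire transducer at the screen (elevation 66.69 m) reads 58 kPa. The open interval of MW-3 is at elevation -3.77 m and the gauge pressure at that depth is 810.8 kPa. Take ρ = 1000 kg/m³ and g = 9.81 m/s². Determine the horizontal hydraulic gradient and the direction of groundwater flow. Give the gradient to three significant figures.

i ≈ 0.00508; groundwater flows toward the south-west

Pressure head at MW-2: ψ = P/(ρg) = 58×1000 / (1000 × 9.81) = 5.91 m.
Total head at MW-2: h = z + ψ = 66.69 + 5.91 = 72.60 m.
Pressure head at MW-3: ψ = P/(ρg) = 810.8×1000 / (1000 × 9.81) = 82.65 m.
Total head at MW-3: h = z + ψ = -3.77 + 82.65 = 78.88 m.
Head difference: h(MW-2) − h(MW-3) = 72.60 − 78.88 = -6.28 m.
Hydraulic gradient: i = |Δh| / L = 6.28 / 1237 = 0.00508.
Flow is from higher to lower head: from MW-3 toward MW-2, i.e. toward the south-west.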